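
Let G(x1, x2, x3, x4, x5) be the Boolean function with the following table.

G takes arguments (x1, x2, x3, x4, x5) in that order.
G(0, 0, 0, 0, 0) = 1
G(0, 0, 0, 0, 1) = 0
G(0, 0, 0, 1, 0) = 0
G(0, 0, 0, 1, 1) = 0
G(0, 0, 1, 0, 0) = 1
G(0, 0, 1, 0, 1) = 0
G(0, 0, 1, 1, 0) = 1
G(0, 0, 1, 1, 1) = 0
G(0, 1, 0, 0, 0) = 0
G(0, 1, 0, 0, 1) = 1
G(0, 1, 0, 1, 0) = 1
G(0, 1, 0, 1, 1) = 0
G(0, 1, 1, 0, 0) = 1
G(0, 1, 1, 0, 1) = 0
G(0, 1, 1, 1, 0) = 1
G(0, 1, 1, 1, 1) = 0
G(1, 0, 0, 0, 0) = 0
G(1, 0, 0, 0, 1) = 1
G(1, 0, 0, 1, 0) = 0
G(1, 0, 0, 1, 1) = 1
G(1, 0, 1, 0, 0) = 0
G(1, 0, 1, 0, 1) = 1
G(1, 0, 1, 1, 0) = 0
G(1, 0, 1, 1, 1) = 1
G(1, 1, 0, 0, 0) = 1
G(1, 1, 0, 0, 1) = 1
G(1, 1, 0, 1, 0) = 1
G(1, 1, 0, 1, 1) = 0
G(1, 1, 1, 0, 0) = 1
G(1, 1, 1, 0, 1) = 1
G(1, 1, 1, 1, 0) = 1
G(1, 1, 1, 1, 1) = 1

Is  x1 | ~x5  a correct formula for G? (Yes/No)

Evaluate x1 | ~x5 on each row and compare to G:
  x1=0, x2=0, x3=0, x4=0, x5=0: formula gives 1, G = 1 ✓
  x1=0, x2=0, x3=0, x4=0, x5=1: formula gives 0, G = 0 ✓
  x1=0, x2=0, x3=0, x4=1, x5=0: formula gives 1, but G = 0 ✗
Row (0,0,0,1,0) is a counterexample, so the formula is not equivalent to G.

No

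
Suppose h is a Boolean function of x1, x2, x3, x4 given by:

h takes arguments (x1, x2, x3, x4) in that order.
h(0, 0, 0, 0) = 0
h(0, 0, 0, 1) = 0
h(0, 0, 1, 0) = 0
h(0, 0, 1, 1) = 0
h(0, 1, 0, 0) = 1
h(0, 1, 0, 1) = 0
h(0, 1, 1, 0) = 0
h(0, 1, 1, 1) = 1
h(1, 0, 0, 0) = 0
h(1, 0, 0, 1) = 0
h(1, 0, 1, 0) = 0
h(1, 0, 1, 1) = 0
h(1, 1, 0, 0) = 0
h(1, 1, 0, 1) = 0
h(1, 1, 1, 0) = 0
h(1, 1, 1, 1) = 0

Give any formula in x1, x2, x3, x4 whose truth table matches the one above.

h=1 on 2 inputs: (0,1,0,0), (0,1,1,1). Reading each as a conjunction of literals (¬x1·x2·¬x3·¬x4, ¬x1·x2·x3·x4) and taking the OR gives the canonical DNF.

h(x1, x2, x3, x4) = (((not x1 and x2) and not x3) and not x4) or (((not x1 and x2) and x3) and x4)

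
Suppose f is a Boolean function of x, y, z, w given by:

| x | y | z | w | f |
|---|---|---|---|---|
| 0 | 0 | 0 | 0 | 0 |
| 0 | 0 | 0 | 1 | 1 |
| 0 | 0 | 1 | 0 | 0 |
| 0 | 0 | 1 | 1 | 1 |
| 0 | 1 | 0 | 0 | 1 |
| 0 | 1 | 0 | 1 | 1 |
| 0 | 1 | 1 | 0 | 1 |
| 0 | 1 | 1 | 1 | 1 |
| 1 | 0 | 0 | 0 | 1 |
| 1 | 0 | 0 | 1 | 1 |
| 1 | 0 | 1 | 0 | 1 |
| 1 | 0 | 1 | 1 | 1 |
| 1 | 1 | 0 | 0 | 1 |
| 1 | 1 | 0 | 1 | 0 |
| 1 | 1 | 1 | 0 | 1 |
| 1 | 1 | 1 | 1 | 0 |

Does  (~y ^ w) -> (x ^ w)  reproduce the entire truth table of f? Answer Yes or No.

Evaluate (~y ^ w) -> (x ^ w) on each row and compare to f:
  x=0, y=0, z=0, w=0: formula gives 0, f = 0 ✓
  x=0, y=0, z=0, w=1: formula gives 1, f = 1 ✓
  x=0, y=0, z=1, w=0: formula gives 0, f = 0 ✓
  x=0, y=0, z=1, w=1: formula gives 1, f = 1 ✓
  … (the remaining 12 rows also agree.)
All 16 rows match — the expression computes f exactly.

Yes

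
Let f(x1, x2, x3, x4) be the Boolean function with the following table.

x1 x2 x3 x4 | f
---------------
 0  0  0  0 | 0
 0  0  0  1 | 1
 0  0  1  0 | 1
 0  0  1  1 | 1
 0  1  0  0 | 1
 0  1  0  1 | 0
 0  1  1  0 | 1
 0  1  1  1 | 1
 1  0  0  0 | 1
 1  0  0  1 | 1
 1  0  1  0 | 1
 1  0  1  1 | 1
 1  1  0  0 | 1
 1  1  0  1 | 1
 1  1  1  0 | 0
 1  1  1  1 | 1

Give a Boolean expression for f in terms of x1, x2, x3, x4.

The 0-rows are (0,0,0,0), (0,1,0,1), (1,1,1,0). Take each as a conjunction (¬x1·¬x2·¬x3·¬x4, ¬x1·x2·¬x3·x4, x1·x2·x3·¬x4), form their disjunction, and complement — that gives a formula that is 1 everywhere f is.

f(x1, x2, x3, x4) = ~(((((~x1 & ~x2) & ~x3) & ~x4) | (((~x1 & x2) & ~x3) & x4)) | (((x1 & x2) & x3) & ~x4))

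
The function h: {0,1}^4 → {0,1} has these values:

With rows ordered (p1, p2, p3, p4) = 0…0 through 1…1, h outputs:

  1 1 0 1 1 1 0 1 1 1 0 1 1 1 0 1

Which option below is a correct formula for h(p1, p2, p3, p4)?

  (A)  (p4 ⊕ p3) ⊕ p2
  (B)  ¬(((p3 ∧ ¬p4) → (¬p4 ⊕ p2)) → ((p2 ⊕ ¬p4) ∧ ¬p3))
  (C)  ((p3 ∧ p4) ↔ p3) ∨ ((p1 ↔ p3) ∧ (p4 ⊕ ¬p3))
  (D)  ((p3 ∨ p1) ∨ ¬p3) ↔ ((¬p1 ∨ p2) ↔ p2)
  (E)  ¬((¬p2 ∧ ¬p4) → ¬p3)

(A) disagrees with h on (0,0,0,0) (formula → 0, table → 1); rule it out.
(B) disagrees with h on (0,0,0,0) (formula → 0, table → 1); rule it out.
(D) disagrees with h on (0,0,0,0) (formula → 0, table → 1); rule it out.
(E) disagrees with h on (0,0,0,0) (formula → 0, table → 1); rule it out.
That leaves (C). Evaluating it on every row reproduces the table of h exactly.

C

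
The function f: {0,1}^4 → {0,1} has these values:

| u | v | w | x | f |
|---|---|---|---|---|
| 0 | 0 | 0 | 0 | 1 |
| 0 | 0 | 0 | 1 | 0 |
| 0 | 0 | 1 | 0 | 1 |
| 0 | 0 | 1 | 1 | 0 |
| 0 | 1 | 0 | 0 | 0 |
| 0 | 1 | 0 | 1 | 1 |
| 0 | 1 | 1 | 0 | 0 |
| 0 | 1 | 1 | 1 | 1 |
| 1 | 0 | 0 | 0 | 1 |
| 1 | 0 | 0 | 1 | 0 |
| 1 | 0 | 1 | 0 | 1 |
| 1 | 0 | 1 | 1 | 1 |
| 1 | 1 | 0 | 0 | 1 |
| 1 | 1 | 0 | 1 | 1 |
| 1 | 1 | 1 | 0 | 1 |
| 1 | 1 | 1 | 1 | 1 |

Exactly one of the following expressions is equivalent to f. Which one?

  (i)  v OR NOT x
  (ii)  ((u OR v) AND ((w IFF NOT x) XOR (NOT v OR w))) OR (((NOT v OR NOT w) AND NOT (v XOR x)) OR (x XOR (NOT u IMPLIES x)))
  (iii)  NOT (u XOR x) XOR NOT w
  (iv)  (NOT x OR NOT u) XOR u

ii

(i) disagrees with f on (0,1,0,0) (formula → 1, table → 0); rule it out.
(iii) disagrees with f on (0,0,0,0) (formula → 0, table → 1); rule it out.
(iv) disagrees with f on (0,0,0,1) (formula → 1, table → 0); rule it out.
(ii) is the remaining candidate, and it agrees with f on all 16 inputs.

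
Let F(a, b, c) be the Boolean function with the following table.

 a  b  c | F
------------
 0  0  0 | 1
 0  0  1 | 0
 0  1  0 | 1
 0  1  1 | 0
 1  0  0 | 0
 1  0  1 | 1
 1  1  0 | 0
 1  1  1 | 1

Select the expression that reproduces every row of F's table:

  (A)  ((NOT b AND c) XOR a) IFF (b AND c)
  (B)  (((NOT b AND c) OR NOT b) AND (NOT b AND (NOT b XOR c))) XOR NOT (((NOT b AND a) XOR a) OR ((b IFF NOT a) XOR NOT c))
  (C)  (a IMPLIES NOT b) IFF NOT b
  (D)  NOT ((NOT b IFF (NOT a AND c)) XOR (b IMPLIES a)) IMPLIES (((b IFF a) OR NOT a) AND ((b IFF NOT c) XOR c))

(B): at (0,0,1) it gives 1, but F = 0 — eliminated.
(C): at (0,0,1) it gives 1, but F = 0 — eliminated.
(D): at (0,1,1) it gives 1, but F = 0 — eliminated.
Only (A) survives; checking it on all 8 rows confirms it matches F.

A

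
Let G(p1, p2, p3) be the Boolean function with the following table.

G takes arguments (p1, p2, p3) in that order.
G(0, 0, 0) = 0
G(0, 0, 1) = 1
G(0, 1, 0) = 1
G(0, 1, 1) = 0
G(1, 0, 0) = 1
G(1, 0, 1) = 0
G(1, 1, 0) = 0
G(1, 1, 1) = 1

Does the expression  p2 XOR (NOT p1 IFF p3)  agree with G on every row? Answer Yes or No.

Yes

Evaluate p2 XOR (NOT p1 IFF p3) on each row and compare to G:
  p1=0, p2=0, p3=0: formula gives 0, G = 0 ✓
  p1=0, p2=0, p3=1: formula gives 1, G = 1 ✓
  p1=0, p2=1, p3=0: formula gives 1, G = 1 ✓
  p1=0, p2=1, p3=1: formula gives 0, G = 0 ✓
  p1=1, p2=0, p3=0: formula gives 1, G = 1 ✓
  …and likewise for the remaining 3 rows.
Every row agrees, so the formula is equivalent.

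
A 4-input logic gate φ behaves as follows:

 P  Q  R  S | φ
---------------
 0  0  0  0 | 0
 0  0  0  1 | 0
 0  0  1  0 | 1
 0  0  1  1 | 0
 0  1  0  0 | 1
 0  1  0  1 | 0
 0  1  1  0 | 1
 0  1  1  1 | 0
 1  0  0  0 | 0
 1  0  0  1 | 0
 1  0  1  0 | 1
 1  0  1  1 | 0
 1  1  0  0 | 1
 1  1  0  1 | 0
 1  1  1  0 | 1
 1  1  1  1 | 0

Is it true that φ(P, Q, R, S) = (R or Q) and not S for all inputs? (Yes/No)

Evaluate (R or Q) and not S on each row and compare to φ:
  P=0, Q=0, R=0, S=0: formula gives 0, φ = 0 ✓
  P=0, Q=0, R=0, S=1: formula gives 0, φ = 0 ✓
  P=0, Q=0, R=1, S=0: formula gives 1, φ = 1 ✓
  P=0, Q=0, R=1, S=1: formula gives 0, φ = 0 ✓
  … (the remaining 12 rows also agree.)
Every row agrees, so the formula is equivalent.

Yes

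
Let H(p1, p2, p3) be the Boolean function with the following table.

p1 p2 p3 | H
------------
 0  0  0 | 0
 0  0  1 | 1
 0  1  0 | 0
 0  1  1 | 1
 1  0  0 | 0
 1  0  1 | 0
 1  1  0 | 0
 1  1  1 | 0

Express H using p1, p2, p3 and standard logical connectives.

H(p1, p2, p3) = ((NOT p1 AND NOT p2) AND p3) OR ((NOT p1 AND p2) AND p3)

H=1 on 2 inputs: (0,0,1), (0,1,1). Reading each as a conjunction of literals (¬p1·¬p2·p3, ¬p1·p2·p3) and taking the OR gives the canonical DNF.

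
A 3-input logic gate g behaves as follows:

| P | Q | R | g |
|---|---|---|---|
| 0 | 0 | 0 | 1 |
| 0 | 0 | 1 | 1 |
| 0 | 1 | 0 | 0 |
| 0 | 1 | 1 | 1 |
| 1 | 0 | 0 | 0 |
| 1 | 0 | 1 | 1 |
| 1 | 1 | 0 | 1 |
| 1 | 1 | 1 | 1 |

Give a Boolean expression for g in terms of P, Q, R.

g(P, Q, R) = not (((not P and Q) and not R) or ((P and not Q) and not R))

g is 0 on only 2 rows — (0,1,0), (1,0,0). Writing each as a minterm (¬P·Q·¬R, P·¬Q·¬R) and OR-ing them characterizes exactly where g=0, so g is the negation of that disjunction.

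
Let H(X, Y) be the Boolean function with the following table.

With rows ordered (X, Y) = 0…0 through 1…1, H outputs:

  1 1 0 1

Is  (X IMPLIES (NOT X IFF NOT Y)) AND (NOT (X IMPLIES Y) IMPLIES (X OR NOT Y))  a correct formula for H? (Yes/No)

Check the formula against H row by row:
  X=0, Y=0: formula gives 1, H = 1 ✓
  X=0, Y=1: formula gives 1, H = 1 ✓
  X=1, Y=0: formula gives 0, H = 0 ✓
  X=1, Y=1: formula gives 1, H = 1 ✓
Every row agrees, so the formula is equivalent.

Yes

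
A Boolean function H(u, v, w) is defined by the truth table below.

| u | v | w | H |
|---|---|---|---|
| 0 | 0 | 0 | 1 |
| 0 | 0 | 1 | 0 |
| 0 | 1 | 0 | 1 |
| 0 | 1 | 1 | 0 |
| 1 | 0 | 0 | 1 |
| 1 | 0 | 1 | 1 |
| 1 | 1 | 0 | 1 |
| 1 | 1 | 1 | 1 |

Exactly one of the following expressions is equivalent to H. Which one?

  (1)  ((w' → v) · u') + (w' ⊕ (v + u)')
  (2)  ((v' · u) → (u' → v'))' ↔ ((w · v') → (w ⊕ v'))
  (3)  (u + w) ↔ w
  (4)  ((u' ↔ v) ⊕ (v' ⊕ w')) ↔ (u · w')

(1): at (0,0,0) it gives 0, but H = 1 — eliminated.
(2): at (0,0,0) it gives 0, but H = 1 — eliminated.
(3): at (0,0,1) it gives 1, but H = 0 — eliminated.
Only (4) survives; checking it on all 8 rows confirms it matches H.

4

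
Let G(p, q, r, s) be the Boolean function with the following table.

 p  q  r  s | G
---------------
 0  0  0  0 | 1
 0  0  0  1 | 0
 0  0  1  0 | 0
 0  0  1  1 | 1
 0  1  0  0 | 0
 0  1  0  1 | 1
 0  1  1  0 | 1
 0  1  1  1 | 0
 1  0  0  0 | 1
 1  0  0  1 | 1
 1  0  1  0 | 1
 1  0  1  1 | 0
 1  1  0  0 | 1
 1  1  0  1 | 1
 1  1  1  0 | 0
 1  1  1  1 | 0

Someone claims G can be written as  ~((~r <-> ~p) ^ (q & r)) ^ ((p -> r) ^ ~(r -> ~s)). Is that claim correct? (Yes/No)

Check the formula against G row by row:
  p=0, q=0, r=0, s=0: formula gives 1, G = 1 ✓
  p=0, q=0, r=0, s=1: formula gives 1, but G = 0 ✗
A single disagreement suffices: at (0,0,0,1) they differ, so the formula does not compute G.

No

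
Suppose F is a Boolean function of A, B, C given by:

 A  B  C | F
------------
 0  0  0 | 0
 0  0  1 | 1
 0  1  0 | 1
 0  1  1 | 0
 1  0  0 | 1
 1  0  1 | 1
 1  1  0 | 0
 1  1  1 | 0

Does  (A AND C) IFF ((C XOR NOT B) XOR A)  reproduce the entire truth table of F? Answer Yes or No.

Yes

Test each input against both F and the formula:
  A=0, B=0, C=0: formula gives 0, F = 0 ✓
  A=0, B=0, C=1: formula gives 1, F = 1 ✓
  A=0, B=1, C=0: formula gives 1, F = 1 ✓
  A=0, B=1, C=1: formula gives 0, F = 0 ✓
  A=1, B=0, C=0: formula gives 1, F = 1 ✓
  … (the remaining 3 rows also agree.)
Every row agrees, so the formula is equivalent.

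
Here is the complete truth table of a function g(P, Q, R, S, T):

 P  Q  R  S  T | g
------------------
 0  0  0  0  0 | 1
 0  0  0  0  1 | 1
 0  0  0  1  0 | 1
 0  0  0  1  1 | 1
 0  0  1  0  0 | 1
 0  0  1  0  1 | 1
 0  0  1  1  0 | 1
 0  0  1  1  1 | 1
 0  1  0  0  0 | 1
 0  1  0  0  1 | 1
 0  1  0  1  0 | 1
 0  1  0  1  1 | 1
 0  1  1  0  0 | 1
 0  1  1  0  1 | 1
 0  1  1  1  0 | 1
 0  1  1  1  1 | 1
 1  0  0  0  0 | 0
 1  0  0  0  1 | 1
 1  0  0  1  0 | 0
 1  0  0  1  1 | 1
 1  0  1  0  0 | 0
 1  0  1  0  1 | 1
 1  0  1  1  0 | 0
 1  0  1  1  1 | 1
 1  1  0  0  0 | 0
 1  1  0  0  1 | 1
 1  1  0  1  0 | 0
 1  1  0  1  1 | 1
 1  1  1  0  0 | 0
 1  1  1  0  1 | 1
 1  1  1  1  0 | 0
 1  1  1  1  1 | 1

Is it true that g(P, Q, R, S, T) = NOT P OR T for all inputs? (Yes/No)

Yes

Check the formula against g row by row:
  P=0, Q=0, R=0, S=0, T=0: formula gives 1, g = 1 ✓
  P=0, Q=0, R=0, S=0, T=1: formula gives 1, g = 1 ✓
  P=0, Q=0, R=0, S=1, T=0: formula gives 1, g = 1 ✓
  P=0, Q=0, R=0, S=1, T=1: formula gives 1, g = 1 ✓
  …and likewise for the remaining 28 rows.
Every row agrees, so the formula is equivalent.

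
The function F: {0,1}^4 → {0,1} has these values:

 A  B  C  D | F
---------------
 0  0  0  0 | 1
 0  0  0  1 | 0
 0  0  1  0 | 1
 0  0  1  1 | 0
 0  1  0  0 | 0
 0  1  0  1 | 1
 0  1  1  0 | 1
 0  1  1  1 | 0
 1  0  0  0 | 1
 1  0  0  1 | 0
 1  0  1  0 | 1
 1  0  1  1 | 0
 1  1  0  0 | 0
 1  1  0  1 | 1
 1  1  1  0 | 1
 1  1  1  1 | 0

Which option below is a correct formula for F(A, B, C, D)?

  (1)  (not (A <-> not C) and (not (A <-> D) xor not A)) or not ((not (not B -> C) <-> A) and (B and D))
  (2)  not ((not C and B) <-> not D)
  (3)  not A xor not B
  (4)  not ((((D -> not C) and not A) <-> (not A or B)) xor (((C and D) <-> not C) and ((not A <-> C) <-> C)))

2

(1): at (0,0,0,1) it gives 1, but F = 0 — eliminated.
(3): at (0,0,0,0) it gives 0, but F = 1 — eliminated.
(4): at (0,0,0,0) it gives 0, but F = 1 — eliminated.
Only (2) survives; checking it on all 16 rows confirms it matches F.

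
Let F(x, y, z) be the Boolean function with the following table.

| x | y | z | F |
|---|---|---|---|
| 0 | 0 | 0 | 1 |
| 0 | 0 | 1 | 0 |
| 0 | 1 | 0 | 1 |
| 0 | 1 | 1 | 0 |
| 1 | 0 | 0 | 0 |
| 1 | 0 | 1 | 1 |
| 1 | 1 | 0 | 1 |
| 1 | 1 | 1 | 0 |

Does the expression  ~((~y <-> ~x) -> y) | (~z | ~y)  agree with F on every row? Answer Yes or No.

No

Check the formula against F row by row:
  x=0, y=0, z=0: formula gives 1, F = 1 ✓
  x=0, y=0, z=1: formula gives 1, but F = 0 ✗
Since they disagree at (0,0,1), the expression is not a correct formula for F.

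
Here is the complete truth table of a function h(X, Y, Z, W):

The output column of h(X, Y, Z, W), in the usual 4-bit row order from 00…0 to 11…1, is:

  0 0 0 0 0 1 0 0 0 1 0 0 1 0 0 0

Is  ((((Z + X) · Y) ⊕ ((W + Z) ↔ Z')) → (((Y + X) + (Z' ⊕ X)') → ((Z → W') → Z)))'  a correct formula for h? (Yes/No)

Yes

Check the formula against h row by row:
  X=0, Y=0, Z=0, W=0: formula gives 0, h = 0 ✓
  X=0, Y=0, Z=0, W=1: formula gives 0, h = 0 ✓
  X=0, Y=0, Z=1, W=0: formula gives 0, h = 0 ✓
  X=0, Y=0, Z=1, W=1: formula gives 0, h = 0 ✓
  …and likewise for the remaining 12 rows.
No disagreement on any input; they are logically equivalent.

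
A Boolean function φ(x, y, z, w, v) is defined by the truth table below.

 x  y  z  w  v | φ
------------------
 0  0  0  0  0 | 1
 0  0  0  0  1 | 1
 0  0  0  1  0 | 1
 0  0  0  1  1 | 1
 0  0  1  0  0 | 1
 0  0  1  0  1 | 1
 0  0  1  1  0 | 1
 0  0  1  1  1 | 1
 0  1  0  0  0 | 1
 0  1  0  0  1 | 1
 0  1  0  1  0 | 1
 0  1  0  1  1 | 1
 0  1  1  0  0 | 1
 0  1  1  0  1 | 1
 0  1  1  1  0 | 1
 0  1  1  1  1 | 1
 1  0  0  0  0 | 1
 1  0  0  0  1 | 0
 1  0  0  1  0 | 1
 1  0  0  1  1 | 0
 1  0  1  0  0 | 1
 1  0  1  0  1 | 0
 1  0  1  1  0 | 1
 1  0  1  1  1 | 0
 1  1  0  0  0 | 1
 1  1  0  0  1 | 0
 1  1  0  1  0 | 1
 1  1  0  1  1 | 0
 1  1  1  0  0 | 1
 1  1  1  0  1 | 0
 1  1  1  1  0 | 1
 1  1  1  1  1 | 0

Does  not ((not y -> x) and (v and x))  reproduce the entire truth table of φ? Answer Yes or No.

Test each input against both φ and the formula:
  x=0, y=0, z=0, w=0, v=0: formula gives 1, φ = 1 ✓
  x=0, y=0, z=0, w=0, v=1: formula gives 1, φ = 1 ✓
  x=0, y=0, z=0, w=1, v=0: formula gives 1, φ = 1 ✓
  x=0, y=0, z=0, w=1, v=1: formula gives 1, φ = 1 ✓
  … (the remaining 28 rows also agree.)
All 32 rows match — the expression computes φ exactly.

Yes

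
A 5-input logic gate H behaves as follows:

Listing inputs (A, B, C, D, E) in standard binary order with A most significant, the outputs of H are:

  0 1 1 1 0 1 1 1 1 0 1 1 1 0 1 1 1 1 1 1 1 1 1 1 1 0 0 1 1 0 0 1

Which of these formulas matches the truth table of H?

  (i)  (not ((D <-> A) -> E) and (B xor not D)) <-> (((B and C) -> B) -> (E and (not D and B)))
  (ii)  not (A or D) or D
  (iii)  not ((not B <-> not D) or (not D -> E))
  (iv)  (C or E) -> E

i

(ii) fails at (0,0,0,0,0): the formula yields 1, H is 0.
(iii) fails at (0,0,0,0,1): the formula yields 0, H is 1.
(iv) fails at (0,0,0,0,0): the formula yields 1, H is 0.
That leaves (i). Evaluating it on every row reproduces the table of H exactly.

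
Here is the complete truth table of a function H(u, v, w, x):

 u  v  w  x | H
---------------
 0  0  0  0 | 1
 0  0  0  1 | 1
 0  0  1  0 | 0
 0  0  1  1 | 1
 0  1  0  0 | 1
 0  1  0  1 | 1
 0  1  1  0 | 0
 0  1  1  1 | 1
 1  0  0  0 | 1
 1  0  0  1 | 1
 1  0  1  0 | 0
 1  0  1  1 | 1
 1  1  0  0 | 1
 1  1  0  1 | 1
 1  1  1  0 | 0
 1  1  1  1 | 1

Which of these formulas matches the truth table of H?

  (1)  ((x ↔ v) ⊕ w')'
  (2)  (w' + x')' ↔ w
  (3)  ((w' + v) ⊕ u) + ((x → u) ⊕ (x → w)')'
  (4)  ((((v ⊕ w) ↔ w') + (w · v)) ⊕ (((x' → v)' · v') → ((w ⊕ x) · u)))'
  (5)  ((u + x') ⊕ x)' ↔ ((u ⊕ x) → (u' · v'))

2

(1) disagrees with H on (0,0,0,1) (formula → 0, table → 1); rule it out.
(3) disagrees with H on (0,1,1,0) (formula → 1, table → 0); rule it out.
(4) disagrees with H on (0,0,0,1) (formula → 0, table → 1); rule it out.
(5) disagrees with H on (0,0,0,0) (formula → 0, table → 1); rule it out.
That leaves (2). Evaluating it on every row reproduces the table of H exactly.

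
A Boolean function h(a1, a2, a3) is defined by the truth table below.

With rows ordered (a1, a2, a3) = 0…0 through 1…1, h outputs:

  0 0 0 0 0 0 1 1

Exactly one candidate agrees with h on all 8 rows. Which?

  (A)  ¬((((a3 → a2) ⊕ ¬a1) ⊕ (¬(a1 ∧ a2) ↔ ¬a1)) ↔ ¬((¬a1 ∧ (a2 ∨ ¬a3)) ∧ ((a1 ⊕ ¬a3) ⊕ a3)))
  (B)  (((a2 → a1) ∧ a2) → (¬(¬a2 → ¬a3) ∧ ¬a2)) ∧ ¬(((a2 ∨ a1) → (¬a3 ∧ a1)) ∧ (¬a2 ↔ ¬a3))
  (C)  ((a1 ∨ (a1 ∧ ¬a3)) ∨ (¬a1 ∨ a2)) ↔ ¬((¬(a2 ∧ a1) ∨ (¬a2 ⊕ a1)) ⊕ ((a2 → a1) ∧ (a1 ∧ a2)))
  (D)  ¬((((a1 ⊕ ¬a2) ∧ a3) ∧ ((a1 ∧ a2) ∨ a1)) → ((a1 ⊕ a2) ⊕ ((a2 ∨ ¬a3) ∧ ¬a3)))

(A): at (0,0,0) it gives 1, but h = 0 — eliminated.
(B): at (0,0,1) it gives 1, but h = 0 — eliminated.
(D): at (1,1,0) it gives 0, but h = 1 — eliminated.
That leaves (C). Evaluating it on every row reproduces the table of h exactly.

C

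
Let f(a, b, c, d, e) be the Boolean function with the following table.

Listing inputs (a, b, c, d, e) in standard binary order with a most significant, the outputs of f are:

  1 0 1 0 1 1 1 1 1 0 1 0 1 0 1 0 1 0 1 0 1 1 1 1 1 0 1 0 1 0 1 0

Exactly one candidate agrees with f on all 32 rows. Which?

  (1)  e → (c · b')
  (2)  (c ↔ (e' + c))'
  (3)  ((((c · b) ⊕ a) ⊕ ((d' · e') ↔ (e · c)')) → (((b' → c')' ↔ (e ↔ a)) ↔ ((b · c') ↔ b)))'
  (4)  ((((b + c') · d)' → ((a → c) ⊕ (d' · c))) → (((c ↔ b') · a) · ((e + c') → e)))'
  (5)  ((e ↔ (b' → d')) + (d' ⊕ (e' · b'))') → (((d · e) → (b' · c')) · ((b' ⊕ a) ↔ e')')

1

(2): at (0,0,1,0,0) it gives 0, but f = 1 — eliminated.
(3): at (0,0,0,1,0) it gives 0, but f = 1 — eliminated.
(4): at (0,0,0,0,1) it gives 1, but f = 0 — eliminated.
(5): at (0,0,0,0,0) it gives 0, but f = 1 — eliminated.
(1) is the remaining candidate, and it agrees with f on all 32 inputs.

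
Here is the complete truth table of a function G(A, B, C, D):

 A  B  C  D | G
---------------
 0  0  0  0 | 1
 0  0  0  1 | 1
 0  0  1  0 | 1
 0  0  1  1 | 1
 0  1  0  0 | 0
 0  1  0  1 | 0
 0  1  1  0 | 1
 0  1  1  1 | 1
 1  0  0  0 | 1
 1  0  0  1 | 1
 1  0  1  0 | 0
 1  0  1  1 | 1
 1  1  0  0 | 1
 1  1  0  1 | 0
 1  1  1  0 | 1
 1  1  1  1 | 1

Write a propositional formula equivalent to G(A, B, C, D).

G is 0 on only 4 rows — (0,1,0,0), (0,1,0,1), (1,0,1,0), (1,1,0,1). Writing each as a minterm (¬A·B·¬C·¬D, ¬A·B·¬C·D, A·¬B·C·¬D, A·B·¬C·D) and OR-ing them characterizes exactly where G=0, so G is the negation of that disjunction.

G(A, B, C, D) = ¬((((((¬A ∧ B) ∧ ¬C) ∧ ¬D) ∨ (((¬A ∧ B) ∧ ¬C) ∧ D)) ∨ (((A ∧ ¬B) ∧ C) ∧ ¬D)) ∨ (((A ∧ B) ∧ ¬C) ∧ D))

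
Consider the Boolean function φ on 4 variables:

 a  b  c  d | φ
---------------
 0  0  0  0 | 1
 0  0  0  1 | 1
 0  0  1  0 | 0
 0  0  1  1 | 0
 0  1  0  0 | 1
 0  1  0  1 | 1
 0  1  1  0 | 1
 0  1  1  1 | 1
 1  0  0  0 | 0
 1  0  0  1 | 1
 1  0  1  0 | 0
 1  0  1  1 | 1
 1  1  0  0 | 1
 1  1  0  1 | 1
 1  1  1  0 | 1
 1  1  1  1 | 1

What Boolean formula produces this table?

There are just 4 zero rows: (0,0,1,0), (0,0,1,1), (1,0,0,0), (1,0,1,0). Their minterms are ¬a·¬b·c·¬d, ¬a·¬b·c·d, a·¬b·¬c·¬d, a·¬b·c·¬d; the OR of those covers precisely the 0-outputs, and negating it yields φ.

φ(a, b, c, d) = NOT ((((((NOT a AND NOT b) AND c) AND NOT d) OR (((NOT a AND NOT b) AND c) AND d)) OR (((a AND NOT b) AND NOT c) AND NOT d)) OR (((a AND NOT b) AND c) AND NOT d))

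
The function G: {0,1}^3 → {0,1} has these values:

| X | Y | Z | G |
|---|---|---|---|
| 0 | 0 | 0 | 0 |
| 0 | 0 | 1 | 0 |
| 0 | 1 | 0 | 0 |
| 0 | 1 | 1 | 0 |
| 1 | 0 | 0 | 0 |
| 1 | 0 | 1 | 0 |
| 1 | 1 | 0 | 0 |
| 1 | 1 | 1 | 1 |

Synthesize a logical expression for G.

G(X, Y, Z) = (X & Y) & Z

The output is 1 only when every input is 1 — the AND of all inputs.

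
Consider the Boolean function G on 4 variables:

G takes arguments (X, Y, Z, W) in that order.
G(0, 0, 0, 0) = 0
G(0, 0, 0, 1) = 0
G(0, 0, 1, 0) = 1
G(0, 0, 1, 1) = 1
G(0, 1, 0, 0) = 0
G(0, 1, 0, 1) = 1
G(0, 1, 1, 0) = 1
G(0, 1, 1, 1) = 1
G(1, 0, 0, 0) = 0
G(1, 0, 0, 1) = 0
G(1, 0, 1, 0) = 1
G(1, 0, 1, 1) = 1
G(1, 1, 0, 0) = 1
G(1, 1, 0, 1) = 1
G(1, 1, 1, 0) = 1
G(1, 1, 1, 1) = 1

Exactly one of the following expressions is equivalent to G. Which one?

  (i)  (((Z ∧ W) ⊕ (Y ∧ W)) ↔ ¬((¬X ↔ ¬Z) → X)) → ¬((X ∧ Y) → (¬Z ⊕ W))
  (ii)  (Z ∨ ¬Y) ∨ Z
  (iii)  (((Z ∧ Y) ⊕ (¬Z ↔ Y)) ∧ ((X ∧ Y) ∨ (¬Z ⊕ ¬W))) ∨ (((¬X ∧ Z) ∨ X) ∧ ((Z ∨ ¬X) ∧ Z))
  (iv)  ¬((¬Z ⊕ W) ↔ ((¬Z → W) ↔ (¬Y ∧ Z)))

iii

(i): at (0,0,0,0) it gives 1, but G = 0 — eliminated.
(ii): at (0,0,0,0) it gives 1, but G = 0 — eliminated.
(iv): at (0,0,1,1) it gives 0, but G = 1 — eliminated.
(iii) is the remaining candidate, and it agrees with G on all 16 inputs.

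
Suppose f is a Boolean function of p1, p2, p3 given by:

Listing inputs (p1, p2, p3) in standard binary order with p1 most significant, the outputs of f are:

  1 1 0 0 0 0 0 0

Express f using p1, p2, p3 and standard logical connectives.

Collect the rows where f=1 — (0,0,0), (0,0,1) — and write one minterm per row: ¬p1·¬p2·¬p3, ¬p1·¬p2·p3. Their union (logical OR) reproduces the table exactly.

f(p1, p2, p3) = ((not p1 and not p2) and not p3) or ((not p1 and not p2) and p3)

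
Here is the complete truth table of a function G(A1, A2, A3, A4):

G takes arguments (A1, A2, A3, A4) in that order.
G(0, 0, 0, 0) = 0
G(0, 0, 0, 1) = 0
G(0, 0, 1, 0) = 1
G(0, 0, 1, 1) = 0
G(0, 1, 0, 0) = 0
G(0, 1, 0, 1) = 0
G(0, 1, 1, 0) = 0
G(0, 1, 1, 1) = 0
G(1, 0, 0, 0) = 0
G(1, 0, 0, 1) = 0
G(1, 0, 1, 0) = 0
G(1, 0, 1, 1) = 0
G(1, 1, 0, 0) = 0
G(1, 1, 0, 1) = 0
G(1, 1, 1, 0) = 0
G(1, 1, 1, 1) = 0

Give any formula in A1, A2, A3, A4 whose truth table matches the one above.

G(A1, A2, A3, A4) = ((¬A1 ∧ ¬A2) ∧ A3) ∧ ¬A4

G is 1 on exactly one input, (0,0,1,0), whose minterm is ¬A1·¬A2·A3·¬A4. So G is just that conjunction.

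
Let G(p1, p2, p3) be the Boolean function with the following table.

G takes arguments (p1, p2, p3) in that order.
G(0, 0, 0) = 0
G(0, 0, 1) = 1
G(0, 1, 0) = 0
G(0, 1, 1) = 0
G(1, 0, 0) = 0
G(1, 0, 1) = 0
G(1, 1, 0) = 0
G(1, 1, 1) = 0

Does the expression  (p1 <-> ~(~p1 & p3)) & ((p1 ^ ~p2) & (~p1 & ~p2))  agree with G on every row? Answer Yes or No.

Yes

Test each input against both G and the formula:
  p1=0, p2=0, p3=0: formula gives 0, G = 0 ✓
  p1=0, p2=0, p3=1: formula gives 1, G = 1 ✓
  p1=0, p2=1, p3=0: formula gives 0, G = 0 ✓
  p1=0, p2=1, p3=1: formula gives 0, G = 0 ✓
  p1=1, p2=0, p3=0: formula gives 0, G = 0 ✓
  … (the remaining 3 rows also agree.)
Every row agrees, so the formula is equivalent.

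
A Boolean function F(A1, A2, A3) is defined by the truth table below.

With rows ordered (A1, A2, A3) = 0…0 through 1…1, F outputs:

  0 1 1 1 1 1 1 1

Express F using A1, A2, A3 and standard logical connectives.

F(A1, A2, A3) = (A1 + A2) + A3

The output is 1 whenever at least one input is 1 — the OR of all inputs.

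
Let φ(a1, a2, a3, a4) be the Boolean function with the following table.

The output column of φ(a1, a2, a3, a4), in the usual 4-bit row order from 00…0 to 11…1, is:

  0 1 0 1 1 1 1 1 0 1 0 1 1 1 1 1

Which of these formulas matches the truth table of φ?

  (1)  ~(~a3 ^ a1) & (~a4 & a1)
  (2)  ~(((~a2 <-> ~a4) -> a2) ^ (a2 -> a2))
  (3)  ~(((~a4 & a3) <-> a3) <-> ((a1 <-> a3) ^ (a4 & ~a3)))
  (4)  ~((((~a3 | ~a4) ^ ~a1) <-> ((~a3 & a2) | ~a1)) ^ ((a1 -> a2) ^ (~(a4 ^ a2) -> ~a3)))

2

(1) disagrees with φ on (0,0,0,1) (formula → 0, table → 1); rule it out.
(3) disagrees with φ on (0,0,1,0) (formula → 1, table → 0); rule it out.
(4) disagrees with φ on (0,0,0,0) (formula → 1, table → 0); rule it out.
That leaves (2). Evaluating it on every row reproduces the table of φ exactly.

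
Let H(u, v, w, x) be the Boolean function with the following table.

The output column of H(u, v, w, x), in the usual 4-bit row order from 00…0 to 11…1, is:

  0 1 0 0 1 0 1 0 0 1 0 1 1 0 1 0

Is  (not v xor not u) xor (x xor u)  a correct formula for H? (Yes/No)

Test each input against both H and the formula:
  u=0, v=0, w=0, x=0: formula gives 0, H = 0 ✓
  u=0, v=0, w=0, x=1: formula gives 1, H = 1 ✓
  u=0, v=0, w=1, x=0: formula gives 0, H = 0 ✓
  u=0, v=0, w=1, x=1: formula gives 1, but H = 0 ✗
A single disagreement suffices: at (0,0,1,1) they differ, so the formula does not compute H.

No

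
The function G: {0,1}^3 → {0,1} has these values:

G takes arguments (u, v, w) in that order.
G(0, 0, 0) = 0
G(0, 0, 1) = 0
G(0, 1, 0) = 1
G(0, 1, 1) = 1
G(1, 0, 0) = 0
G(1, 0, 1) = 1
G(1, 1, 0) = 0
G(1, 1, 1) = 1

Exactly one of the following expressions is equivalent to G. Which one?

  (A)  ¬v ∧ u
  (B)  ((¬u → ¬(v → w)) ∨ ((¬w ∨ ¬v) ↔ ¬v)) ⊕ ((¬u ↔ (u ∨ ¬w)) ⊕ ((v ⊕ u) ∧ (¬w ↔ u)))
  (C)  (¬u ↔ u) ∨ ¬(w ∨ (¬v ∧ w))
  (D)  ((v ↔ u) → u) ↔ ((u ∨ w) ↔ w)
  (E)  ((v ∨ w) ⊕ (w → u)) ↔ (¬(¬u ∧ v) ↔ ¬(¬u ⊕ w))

D

(A): at (0,1,0) it gives 0, but G = 1 — eliminated.
(B): at (0,0,1) it gives 1, but G = 0 — eliminated.
(C): at (0,0,0) it gives 1, but G = 0 — eliminated.
(E): at (0,0,1) it gives 1, but G = 0 — eliminated.
(D) is the remaining candidate, and it agrees with G on all 8 inputs.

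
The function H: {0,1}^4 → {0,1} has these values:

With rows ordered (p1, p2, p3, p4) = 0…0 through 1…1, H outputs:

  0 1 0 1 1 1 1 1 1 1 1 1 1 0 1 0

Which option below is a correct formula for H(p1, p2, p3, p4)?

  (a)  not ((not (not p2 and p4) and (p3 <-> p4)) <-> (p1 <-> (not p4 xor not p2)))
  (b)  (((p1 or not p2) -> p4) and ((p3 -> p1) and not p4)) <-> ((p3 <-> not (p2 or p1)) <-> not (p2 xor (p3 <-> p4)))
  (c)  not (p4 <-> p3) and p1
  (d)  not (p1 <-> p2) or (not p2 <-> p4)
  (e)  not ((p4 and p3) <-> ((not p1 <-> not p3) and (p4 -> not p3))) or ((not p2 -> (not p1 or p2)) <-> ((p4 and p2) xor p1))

(a) fails at (0,0,0,1): the formula yields 0, H is 1.
(b) fails at (0,1,1,0): the formula yields 0, H is 1.
(c) fails at (0,0,0,1): the formula yields 0, H is 1.
(e) fails at (0,0,0,0): the formula yields 1, H is 0.
That leaves (d). Evaluating it on every row reproduces the table of H exactly.

d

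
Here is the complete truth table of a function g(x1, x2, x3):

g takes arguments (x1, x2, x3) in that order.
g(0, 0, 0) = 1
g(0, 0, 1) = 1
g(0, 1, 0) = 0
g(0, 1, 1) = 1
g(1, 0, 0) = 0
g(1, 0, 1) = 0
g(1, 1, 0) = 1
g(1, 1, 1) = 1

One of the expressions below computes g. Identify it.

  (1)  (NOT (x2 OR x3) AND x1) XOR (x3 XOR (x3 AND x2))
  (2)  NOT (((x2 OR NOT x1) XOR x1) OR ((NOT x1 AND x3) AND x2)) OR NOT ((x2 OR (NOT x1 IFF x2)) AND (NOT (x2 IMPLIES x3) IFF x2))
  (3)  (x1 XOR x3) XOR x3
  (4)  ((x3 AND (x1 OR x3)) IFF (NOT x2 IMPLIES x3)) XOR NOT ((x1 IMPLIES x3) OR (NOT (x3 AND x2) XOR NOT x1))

2

(1): at (0,0,0) it gives 0, but g = 1 — eliminated.
(3): at (0,0,0) it gives 0, but g = 1 — eliminated.
(4): at (1,0,0) it gives 1, but g = 0 — eliminated.
That leaves (2). Evaluating it on every row reproduces the table of g exactly.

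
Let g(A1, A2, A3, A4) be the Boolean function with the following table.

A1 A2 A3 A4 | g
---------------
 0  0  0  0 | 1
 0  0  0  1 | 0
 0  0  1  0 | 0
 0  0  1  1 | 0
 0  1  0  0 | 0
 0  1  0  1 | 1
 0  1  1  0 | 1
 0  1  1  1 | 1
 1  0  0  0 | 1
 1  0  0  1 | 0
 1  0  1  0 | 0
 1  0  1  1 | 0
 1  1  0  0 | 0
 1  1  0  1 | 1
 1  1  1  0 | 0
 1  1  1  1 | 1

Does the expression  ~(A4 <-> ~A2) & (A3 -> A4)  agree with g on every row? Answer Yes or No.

Test each input against both g and the formula:
  A1=0, A2=0, A3=0, A4=0: formula gives 1, g = 1 ✓
  A1=0, A2=0, A3=0, A4=1: formula gives 0, g = 0 ✓
  A1=0, A2=0, A3=1, A4=0: formula gives 0, g = 0 ✓
  A1=0, A2=0, A3=1, A4=1: formula gives 0, g = 0 ✓
  …
  A1=0, A2=1, A3=1, A4=0: formula gives 0, but g = 1 ✗
Since they disagree at (0,1,1,0), the expression is not a correct formula for g.

No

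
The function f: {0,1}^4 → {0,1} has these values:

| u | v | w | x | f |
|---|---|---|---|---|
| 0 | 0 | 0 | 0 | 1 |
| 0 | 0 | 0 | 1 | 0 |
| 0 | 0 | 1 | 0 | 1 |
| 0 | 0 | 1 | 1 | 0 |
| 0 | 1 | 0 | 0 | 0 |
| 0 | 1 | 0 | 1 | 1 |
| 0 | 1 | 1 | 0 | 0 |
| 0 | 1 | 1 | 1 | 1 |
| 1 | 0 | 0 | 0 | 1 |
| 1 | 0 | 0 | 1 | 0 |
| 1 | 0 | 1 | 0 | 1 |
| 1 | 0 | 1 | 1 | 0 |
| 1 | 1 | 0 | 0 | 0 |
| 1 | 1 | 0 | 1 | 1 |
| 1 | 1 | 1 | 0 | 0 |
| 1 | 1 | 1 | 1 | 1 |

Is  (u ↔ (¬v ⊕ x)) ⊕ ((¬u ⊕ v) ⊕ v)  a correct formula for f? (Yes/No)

Check the formula against f row by row:
  u=0, v=0, w=0, x=0: formula gives 1, f = 1 ✓
  u=0, v=0, w=0, x=1: formula gives 0, f = 0 ✓
  u=0, v=0, w=1, x=0: formula gives 1, f = 1 ✓
  u=0, v=0, w=1, x=1: formula gives 0, f = 0 ✓
  … (the remaining 12 rows also agree.)
No disagreement on any input; they are logically equivalent.

Yes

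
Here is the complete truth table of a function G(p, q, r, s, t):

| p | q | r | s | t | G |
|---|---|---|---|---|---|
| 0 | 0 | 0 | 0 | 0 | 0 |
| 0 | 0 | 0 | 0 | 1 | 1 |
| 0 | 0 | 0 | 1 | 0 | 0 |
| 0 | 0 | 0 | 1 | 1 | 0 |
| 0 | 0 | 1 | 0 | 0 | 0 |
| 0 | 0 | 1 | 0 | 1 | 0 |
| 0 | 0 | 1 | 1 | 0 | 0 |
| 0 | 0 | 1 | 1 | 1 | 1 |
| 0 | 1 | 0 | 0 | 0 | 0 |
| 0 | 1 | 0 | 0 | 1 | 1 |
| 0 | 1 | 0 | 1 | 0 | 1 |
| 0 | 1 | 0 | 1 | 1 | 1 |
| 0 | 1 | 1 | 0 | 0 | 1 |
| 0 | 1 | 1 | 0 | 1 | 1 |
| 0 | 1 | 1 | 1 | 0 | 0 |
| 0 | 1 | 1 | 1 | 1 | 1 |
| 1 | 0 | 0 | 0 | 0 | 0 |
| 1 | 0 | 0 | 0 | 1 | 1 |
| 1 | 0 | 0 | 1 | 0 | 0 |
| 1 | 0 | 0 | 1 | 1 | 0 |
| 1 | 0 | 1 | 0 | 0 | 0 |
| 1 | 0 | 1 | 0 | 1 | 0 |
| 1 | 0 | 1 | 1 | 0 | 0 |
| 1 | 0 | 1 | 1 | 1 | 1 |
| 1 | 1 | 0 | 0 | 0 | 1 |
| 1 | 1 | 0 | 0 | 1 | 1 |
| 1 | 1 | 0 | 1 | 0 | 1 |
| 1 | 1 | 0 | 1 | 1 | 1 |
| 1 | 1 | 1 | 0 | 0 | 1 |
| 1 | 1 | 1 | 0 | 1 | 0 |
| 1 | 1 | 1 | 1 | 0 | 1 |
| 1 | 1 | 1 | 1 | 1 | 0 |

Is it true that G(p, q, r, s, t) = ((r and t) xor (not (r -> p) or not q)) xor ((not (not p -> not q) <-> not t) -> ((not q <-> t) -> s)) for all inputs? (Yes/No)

Yes

Check the formula against G row by row:
  p=0, q=0, r=0, s=0, t=0: formula gives 0, G = 0 ✓
  p=0, q=0, r=0, s=0, t=1: formula gives 1, G = 1 ✓
  p=0, q=0, r=0, s=1, t=0: formula gives 0, G = 0 ✓
  p=0, q=0, r=0, s=1, t=1: formula gives 0, G = 0 ✓
  … (the remaining 28 rows also agree.)
All 32 rows match — the expression computes G exactly.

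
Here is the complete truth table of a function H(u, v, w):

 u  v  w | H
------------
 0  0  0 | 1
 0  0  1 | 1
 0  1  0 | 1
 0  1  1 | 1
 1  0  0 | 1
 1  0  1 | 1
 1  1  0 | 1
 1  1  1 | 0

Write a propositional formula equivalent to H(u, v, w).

H(u, v, w) = ¬((u ∧ v) ∧ w)

The output is 0 only when every input is 1 — NAND of all inputs.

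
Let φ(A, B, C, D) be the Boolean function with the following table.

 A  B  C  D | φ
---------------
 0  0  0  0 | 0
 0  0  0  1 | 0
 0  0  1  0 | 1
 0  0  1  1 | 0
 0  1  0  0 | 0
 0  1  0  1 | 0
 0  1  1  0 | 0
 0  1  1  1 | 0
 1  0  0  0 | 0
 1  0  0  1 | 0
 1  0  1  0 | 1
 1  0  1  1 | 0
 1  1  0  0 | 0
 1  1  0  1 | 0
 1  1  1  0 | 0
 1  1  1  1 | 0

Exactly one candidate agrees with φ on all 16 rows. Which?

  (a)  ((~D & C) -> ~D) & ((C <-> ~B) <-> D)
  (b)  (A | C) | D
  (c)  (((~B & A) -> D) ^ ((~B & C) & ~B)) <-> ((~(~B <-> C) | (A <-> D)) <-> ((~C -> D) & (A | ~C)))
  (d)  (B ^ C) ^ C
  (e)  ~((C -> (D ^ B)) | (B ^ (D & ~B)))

e

(a) fails at (0,0,0,0): the formula yields 1, φ is 0.
(b) fails at (0,0,0,1): the formula yields 1, φ is 0.
(c) fails at (0,0,0,1): the formula yields 1, φ is 0.
(d) fails at (0,0,1,0): the formula yields 0, φ is 1.
(e) is the remaining candidate, and it agrees with φ on all 16 inputs.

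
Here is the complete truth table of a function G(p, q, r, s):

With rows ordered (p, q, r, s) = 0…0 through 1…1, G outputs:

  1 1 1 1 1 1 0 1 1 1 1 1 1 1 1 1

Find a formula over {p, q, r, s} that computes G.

G(p, q, r, s) = not (((not p and q) and r) and not s)

Only row (0,1,1,0) gives 0. So G is 1 everywhere except there — the complement of the minterm ¬p·q·r·¬s.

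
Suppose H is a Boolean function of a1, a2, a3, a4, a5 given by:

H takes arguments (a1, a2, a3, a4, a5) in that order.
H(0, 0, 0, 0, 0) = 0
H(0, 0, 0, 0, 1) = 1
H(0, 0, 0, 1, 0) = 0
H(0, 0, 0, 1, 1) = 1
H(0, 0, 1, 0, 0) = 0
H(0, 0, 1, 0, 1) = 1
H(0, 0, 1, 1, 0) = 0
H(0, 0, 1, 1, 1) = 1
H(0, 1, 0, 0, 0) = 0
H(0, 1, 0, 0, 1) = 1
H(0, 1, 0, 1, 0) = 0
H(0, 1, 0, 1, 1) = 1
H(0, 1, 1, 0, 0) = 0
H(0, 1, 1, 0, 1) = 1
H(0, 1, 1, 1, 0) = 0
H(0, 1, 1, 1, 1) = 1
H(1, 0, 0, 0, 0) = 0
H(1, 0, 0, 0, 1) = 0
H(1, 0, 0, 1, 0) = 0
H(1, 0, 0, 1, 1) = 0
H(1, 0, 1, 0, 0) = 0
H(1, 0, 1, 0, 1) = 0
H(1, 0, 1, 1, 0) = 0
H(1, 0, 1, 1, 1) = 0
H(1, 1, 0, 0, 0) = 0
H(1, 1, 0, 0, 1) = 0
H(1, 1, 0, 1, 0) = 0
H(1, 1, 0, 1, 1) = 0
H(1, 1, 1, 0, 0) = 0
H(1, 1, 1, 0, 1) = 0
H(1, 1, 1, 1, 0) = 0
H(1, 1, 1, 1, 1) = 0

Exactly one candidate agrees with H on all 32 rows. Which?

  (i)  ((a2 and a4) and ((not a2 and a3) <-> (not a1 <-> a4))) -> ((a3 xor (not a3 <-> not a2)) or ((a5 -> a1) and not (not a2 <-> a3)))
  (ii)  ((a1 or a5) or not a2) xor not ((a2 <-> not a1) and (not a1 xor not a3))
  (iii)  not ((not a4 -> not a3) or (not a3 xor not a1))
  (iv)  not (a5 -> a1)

(i) fails at (0,0,0,0,0): the formula yields 1, H is 0.
(ii) fails at (0,0,0,0,1): the formula yields 0, H is 1.
(iii) fails at (0,0,0,0,1): the formula yields 0, H is 1.
(iv) is the remaining candidate, and it agrees with H on all 32 inputs.

iv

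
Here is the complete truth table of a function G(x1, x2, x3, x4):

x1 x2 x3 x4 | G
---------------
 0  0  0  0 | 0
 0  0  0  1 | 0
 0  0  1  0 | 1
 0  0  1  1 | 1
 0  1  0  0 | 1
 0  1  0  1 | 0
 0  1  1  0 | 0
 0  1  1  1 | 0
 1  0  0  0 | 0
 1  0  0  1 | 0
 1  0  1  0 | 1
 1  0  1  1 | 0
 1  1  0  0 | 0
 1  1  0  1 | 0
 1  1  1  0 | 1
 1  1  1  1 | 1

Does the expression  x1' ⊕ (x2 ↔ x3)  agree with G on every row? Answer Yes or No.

No

Test each input against both G and the formula:
  x1=0, x2=0, x3=0, x4=0: formula gives 0, G = 0 ✓
  x1=0, x2=0, x3=0, x4=1: formula gives 0, G = 0 ✓
  x1=0, x2=0, x3=1, x4=0: formula gives 1, G = 1 ✓
  x1=0, x2=0, x3=1, x4=1: formula gives 1, G = 1 ✓
  …
  x1=0, x2=1, x3=0, x4=1: formula gives 1, but G = 0 ✗
A single disagreement suffices: at (0,1,0,1) they differ, so the formula does not compute G.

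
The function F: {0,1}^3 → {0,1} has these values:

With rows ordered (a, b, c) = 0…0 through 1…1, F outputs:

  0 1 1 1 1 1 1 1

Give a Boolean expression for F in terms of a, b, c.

F(a, b, c) = (a OR b) OR c

The output is 1 whenever at least one input is 1 — the OR of all inputs.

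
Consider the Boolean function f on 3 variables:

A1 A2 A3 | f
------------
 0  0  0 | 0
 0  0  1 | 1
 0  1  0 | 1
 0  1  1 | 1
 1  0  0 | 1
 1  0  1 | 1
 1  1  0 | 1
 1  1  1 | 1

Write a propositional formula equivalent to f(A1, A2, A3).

f(A1, A2, A3) = (A1 | A2) | A3

The output is 1 whenever at least one input is 1 — the OR of all inputs.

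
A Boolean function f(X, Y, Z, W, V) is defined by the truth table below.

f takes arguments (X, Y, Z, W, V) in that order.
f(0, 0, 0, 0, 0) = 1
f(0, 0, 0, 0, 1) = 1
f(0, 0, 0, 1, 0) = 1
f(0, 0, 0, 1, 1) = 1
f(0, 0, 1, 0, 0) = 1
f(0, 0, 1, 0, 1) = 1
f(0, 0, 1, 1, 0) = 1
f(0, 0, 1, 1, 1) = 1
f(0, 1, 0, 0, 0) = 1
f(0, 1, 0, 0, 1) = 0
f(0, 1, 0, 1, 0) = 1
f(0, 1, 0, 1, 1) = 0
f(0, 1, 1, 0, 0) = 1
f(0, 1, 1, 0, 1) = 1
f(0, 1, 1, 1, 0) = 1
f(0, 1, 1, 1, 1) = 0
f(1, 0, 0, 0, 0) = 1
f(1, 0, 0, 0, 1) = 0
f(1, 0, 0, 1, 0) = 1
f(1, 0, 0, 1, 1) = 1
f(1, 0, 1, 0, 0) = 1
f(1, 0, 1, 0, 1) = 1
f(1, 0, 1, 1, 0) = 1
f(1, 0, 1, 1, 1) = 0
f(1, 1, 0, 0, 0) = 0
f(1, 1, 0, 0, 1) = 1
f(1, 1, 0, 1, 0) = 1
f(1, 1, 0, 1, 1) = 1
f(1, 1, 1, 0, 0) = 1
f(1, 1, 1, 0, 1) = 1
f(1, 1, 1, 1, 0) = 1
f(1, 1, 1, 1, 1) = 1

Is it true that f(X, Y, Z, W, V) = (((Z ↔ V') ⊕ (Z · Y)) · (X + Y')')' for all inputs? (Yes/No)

No

Check the formula against f row by row:
  X=0, Y=0, Z=0, W=0, V=0: formula gives 1, f = 1 ✓
  X=0, Y=0, Z=0, W=0, V=1: formula gives 1, f = 1 ✓
  X=0, Y=0, Z=0, W=1, V=0: formula gives 1, f = 1 ✓
  X=0, Y=0, Z=0, W=1, V=1: formula gives 1, f = 1 ✓
  …
  X=0, Y=1, Z=1, W=0, V=1: formula gives 0, but f = 1 ✗
Since they disagree at (0,1,1,0,1), the expression is not a correct formula for f.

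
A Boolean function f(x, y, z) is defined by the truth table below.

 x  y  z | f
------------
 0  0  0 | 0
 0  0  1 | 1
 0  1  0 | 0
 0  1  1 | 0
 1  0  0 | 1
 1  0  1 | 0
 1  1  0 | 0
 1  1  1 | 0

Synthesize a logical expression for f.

Collect the rows where f=1 — (0,0,1), (1,0,0) — and write one minterm per row: ¬x·¬y·z, x·¬y·¬z. Their union (logical OR) reproduces the table exactly.

f(x, y, z) = ((NOT x AND NOT y) AND z) OR ((x AND NOT y) AND NOT z)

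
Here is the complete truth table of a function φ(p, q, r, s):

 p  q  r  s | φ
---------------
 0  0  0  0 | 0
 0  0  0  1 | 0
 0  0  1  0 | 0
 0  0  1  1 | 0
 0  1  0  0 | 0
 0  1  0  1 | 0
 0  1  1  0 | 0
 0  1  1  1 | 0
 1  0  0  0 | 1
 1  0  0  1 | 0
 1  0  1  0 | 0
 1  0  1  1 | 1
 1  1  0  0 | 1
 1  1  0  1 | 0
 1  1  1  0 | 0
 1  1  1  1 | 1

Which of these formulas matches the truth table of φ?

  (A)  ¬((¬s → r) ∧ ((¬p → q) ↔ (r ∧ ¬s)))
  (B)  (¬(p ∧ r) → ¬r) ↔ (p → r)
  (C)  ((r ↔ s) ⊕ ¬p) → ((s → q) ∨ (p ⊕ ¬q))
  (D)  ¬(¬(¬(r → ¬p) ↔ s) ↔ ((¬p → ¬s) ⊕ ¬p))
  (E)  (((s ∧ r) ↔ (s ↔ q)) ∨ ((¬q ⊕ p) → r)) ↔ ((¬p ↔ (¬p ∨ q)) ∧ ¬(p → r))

D

(A) disagrees with φ on (0,0,0,0) (formula → 1, table → 0); rule it out.
(B) disagrees with φ on (0,0,0,0) (formula → 1, table → 0); rule it out.
(C) disagrees with φ on (0,0,0,0) (formula → 1, table → 0); rule it out.
(E) disagrees with φ on (0,0,0,0) (formula → 1, table → 0); rule it out.
Only (D) survives; checking it on all 16 rows confirms it matches φ.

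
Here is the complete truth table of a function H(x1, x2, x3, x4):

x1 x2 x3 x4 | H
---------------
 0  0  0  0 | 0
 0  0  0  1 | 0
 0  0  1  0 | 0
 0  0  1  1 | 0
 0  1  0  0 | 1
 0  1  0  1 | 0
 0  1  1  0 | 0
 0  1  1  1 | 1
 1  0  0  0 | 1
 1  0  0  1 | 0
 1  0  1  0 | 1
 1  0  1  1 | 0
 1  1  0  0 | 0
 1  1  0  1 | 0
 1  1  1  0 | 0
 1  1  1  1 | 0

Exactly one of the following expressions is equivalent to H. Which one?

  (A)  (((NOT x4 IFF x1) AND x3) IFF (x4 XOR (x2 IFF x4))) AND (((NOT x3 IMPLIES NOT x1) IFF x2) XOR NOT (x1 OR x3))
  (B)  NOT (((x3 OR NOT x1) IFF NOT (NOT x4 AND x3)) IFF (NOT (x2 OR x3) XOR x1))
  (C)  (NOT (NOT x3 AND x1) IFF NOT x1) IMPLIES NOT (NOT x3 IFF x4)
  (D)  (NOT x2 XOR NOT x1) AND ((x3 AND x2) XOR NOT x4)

D

(A) fails at (0,1,0,0): the formula yields 0, H is 1.
(B) fails at (0,0,1,1): the formula yields 1, H is 0.
(C) fails at (0,0,0,0): the formula yields 1, H is 0.
That leaves (D). Evaluating it on every row reproduces the table of H exactly.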